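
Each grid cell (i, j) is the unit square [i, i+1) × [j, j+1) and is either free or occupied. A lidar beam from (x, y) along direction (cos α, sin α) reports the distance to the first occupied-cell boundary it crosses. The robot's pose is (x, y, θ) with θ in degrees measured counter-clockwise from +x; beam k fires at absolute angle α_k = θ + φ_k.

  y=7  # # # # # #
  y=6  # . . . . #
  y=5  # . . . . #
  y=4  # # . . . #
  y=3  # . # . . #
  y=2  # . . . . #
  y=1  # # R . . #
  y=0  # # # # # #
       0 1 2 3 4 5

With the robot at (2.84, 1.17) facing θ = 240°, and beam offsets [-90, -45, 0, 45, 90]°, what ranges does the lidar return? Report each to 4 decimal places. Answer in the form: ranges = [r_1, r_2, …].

ranges = [0.9699, 0.6568, 0.1963, 0.1760, 0.3400]

beam 1: φ=-90°, α=150°
  cosα=-0.8660 sinα=0.5000 | (2,1) | tMaxX 0.9699 tMaxY 1.6600 | tΔX 1.1547 tΔY 2.0000
    t=0.9699 [x] (1,1) — stop
  → r_1 = 0.9699
beam 2: φ=-45°, α=195°
  cosα=-0.9659 sinα=-0.2588 | (2,1) | tMaxX 0.8696 tMaxY 0.6568 | tΔX 1.0353 tΔY 3.8637
    t=0.6568 [y] (2,0) — stop
  → r_2 = 0.6568
beam 3: φ=0°, α=240°
  cosα=-0.5000 sinα=-0.8660 | (2,1) | tMaxX 1.6800 tMaxY 0.1963 | tΔX 2.0000 tΔY 1.1547
    t=0.1963 [y] (2,0) — stop
  → r_3 = 0.1963
beam 4: φ=45°, α=285°
  cosα=0.2588 sinα=-0.9659 | (2,1) | tMaxX 0.6182 tMaxY 0.1760 | tΔX 3.8637 tΔY 1.0353
    t=0.1760 [y] (2,0) — stop
  → r_4 = 0.1760
beam 5: φ=90°, α=330°
  cosα=0.8660 sinα=-0.5000 | (2,1) | tMaxX 0.1848 tMaxY 0.3400 | tΔX 1.1547 tΔY 2.0000
    t=0.1848 [x] (3,1)
    t=0.3400 [y] (3,0) — stop
  → r_5 = 0.3400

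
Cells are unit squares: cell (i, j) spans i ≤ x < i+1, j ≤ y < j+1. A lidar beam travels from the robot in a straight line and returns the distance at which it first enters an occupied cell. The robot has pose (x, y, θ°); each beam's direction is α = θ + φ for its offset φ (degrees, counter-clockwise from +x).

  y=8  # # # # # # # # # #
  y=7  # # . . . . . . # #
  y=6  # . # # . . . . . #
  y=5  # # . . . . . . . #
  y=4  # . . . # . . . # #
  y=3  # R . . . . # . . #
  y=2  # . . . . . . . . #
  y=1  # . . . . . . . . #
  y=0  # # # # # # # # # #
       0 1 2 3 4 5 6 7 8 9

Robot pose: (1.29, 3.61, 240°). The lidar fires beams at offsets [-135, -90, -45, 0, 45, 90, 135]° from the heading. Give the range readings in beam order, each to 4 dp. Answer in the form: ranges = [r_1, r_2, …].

ranges = [1.1205, 0.3349, 0.3002, 0.5800, 2.7021, 5.2200, 2.8056]

beam 1: φ=-135°, α=105°
  direction (-0.2588, 0.9659); cell (1,3); t to first gridline: x 1.1205, y 0.4038 (then +3.8637 / +1.0353)
    (1,4) via y @ 0.4038
    (0,4) via x @ 1.1205  # hit
  → r_1 = 1.1205
beam 2: φ=-90°, α=150°
  direction (-0.8660, 0.5000); cell (1,3); t to first gridline: x 0.3349, y 0.7800 (then +1.1547 / +2.0000)
    (0,3) via x @ 0.3349  # hit
  → r_2 = 0.3349
beam 3: φ=-45°, α=195°
  direction (-0.9659, -0.2588); cell (1,3); t to first gridline: x 0.3002, y 2.3569 (then +1.0353 / +3.8637)
    (0,3) via x @ 0.3002  # hit
  → r_3 = 0.3002
beam 4: φ=0°, α=240°
  direction (-0.5000, -0.8660); cell (1,3); t to first gridline: x 0.5800, y 0.7044 (then +2.0000 / +1.1547)
    (0,3) via x @ 0.5800  # hit
  → r_4 = 0.5800
beam 5: φ=45°, α=285°
  direction (0.2588, -0.9659); cell (1,3); t to first gridline: x 2.7432, y 0.6315 (then +3.8637 / +1.0353)
    (1,2) via y @ 0.6315
    (1,1) via y @ 1.6668
    (1,0) via y @ 2.7021  # hit
  → r_5 = 2.7021
beam 6: φ=90°, α=330°
  direction (0.8660, -0.5000); cell (1,3); t to first gridline: x 0.8198, y 1.2200 (then +1.1547 / +2.0000)
    (2,3) via x @ 0.8198
    (2,2) via y @ 1.2200
    (3,2) via x @ 1.9745
    (4,2) via x @ 3.1292
    (4,1) via y @ 3.2200
    (5,1) via x @ 4.2839
    (5,0) via y @ 5.2200  # hit
  → r_6 = 5.2200
beam 7: φ=135°, α=15°
  direction (0.9659, 0.2588); cell (1,3); t to first gridline: x 0.7350, y 1.5068 (then +1.0353 / +3.8637)
    (2,3) via x @ 0.7350
    (2,4) via y @ 1.5068
    (3,4) via x @ 1.7703
    (4,4) via x @ 2.8056  # hit
  → r_7 = 2.8056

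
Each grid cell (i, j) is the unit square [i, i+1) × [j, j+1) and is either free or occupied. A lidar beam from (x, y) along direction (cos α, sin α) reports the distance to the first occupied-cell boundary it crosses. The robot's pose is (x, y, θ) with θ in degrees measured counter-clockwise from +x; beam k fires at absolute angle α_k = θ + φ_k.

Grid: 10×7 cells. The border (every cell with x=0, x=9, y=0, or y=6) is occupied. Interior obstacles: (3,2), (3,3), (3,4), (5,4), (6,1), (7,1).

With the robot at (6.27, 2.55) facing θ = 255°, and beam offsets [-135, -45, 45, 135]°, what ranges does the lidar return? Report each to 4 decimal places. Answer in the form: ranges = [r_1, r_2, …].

ranges = [1.6743, 3.1000, 0.6351, 3.1523]

beam 1: φ=-135°, α=120°
  d=(-0.5000,0.8660)  start (6,2)  tX=0.5400 tY=0.5196  stride 1/|dx|=2.0000 1/|dy|=1.1547
    cross y-line → (6,3), t=0.5196
    cross x-line → (5,3), t=0.5400
    cross y-line → (5,4), t=1.6743 (wall)
  → r_1 = 1.6743
beam 2: φ=-45°, α=210°
  d=(-0.8660,-0.5000)  start (6,2)  tX=0.3118 tY=1.1000  stride 1/|dx|=1.1547 1/|dy|=2.0000
    cross x-line → (5,2), t=0.3118
    cross y-line → (5,1), t=1.1000
    cross x-line → (4,1), t=1.4665
    cross x-line → (3,1), t=2.6212
    cross y-line → (3,0), t=3.1000 (wall)
  → r_2 = 3.1000
beam 3: φ=45°, α=300°
  d=(0.5000,-0.8660)  start (6,2)  tX=1.4600 tY=0.6351  stride 1/|dx|=2.0000 1/|dy|=1.1547
    cross y-line → (6,1), t=0.6351 (wall)
  → r_3 = 0.6351
beam 4: φ=135°, α=30°
  d=(0.8660,0.5000)  start (6,2)  tX=0.8429 tY=0.9000  stride 1/|dx|=1.1547 1/|dy|=2.0000
    cross x-line → (7,2), t=0.8429
    cross y-line → (7,3), t=0.9000
    cross x-line → (8,3), t=1.9976
    cross y-line → (8,4), t=2.9000
    cross x-line → (9,4), t=3.1523 (wall)
  → r_4 = 3.1523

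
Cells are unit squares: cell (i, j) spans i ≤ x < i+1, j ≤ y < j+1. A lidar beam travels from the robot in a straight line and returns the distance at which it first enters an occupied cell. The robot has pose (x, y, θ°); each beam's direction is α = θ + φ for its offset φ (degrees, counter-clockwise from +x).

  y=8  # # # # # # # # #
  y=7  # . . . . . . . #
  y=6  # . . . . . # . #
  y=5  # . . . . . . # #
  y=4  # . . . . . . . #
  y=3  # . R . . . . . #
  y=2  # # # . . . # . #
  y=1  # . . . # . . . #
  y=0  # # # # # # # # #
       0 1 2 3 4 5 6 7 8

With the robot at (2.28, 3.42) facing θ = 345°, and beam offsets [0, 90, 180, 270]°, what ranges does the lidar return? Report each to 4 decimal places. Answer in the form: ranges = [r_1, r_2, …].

beam 1: φ=0°, α=345°
  cosα=0.9659 sinα=-0.2588 | (2,3) | tMaxX 0.7454 tMaxY 1.6228 | tΔX 1.0353 tΔY 3.8637
    t=0.7454 [x] (3,3)
    t=1.6228 [y] (3,2)
    t=1.7807 [x] (4,2)
    t=2.8160 [x] (5,2)
    t=3.8512 [x] (6,2) — stop
  → r_1 = 3.8512
beam 2: φ=90°, α=75°
  cosα=0.2588 sinα=0.9659 | (2,3) | tMaxX 2.7819 tMaxY 0.6005 | tΔX 3.8637 tΔY 1.0353
    t=0.6005 [y] (2,4)
    t=1.6357 [y] (2,5)
    t=2.6710 [y] (2,6)
    t=2.7819 [x] (3,6)
    t=3.7063 [y] (3,7)
    t=4.7416 [y] (3,8) — stop
  → r_2 = 4.7416
beam 3: φ=180°, α=165°
  cosα=-0.9659 sinα=0.2588 | (2,3) | tMaxX 0.2899 tMaxY 2.2409 | tΔX 1.0353 tΔY 3.8637
    t=0.2899 [x] (1,3)
    t=1.3252 [x] (0,3) — stop
  → r_3 = 1.3252
beam 4: φ=270°, α=255°
  cosα=-0.2588 sinα=-0.9659 | (2,3) | tMaxX 1.0818 tMaxY 0.4348 | tΔX 3.8637 tΔY 1.0353
    t=0.4348 [y] (2,2) — stop
  → r_4 = 0.4348

ranges = [3.8512, 4.7416, 1.3252, 0.4348]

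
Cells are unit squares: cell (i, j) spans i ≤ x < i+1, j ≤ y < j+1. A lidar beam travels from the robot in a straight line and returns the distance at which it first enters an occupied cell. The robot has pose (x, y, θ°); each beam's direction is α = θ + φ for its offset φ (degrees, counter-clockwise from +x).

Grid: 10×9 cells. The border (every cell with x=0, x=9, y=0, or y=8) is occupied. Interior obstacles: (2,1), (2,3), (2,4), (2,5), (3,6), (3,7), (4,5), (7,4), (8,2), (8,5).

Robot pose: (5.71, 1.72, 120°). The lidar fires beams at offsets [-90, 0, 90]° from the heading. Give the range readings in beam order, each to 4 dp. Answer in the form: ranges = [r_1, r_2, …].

ranges = [3.7990, 4.9421, 1.4400]

beam 1: φ=-90°, α=30°
  direction (0.8660, 0.5000); cell (5,1); t to first gridline: x 0.3349, y 0.5600 (then +1.1547 / +2.0000)
    (6,1) via x @ 0.3349
    (6,2) via y @ 0.5600
    (7,2) via x @ 1.4896
    (7,3) via y @ 2.5600
    (8,3) via x @ 2.6443
    (9,3) via x @ 3.7990  # hit
  → r_1 = 3.7990
beam 2: φ=0°, α=120°
  direction (-0.5000, 0.8660); cell (5,1); t to first gridline: x 1.4200, y 0.3233 (then +2.0000 / +1.1547)
    (5,2) via y @ 0.3233
    (4,2) via x @ 1.4200
    (4,3) via y @ 1.4780
    (4,4) via y @ 2.6327
    (3,4) via x @ 3.4200
    (3,5) via y @ 3.7874
    (3,6) via y @ 4.9421  # hit
  → r_2 = 4.9421
beam 3: φ=90°, α=210°
  direction (-0.8660, -0.5000); cell (5,1); t to first gridline: x 0.8198, y 1.4400 (then +1.1547 / +2.0000)
    (4,1) via x @ 0.8198
    (4,0) via y @ 1.4400  # hit
  → r_3 = 1.4400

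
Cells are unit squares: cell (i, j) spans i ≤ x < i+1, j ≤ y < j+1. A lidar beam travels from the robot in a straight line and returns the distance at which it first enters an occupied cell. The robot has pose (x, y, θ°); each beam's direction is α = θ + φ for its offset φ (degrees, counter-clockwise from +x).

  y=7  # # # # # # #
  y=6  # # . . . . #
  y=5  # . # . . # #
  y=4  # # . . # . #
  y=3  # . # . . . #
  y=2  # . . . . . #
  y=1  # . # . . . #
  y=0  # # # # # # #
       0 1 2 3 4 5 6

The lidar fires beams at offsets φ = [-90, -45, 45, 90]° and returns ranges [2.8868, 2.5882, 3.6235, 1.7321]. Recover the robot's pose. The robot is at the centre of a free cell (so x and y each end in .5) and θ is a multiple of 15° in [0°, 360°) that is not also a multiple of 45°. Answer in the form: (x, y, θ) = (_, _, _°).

Enumerate (i+0.5, j+0.5, θ) over the 23 free cells and 16 admissible headings. For each, cast all 4 beams and compare to the given ranges.
  (4.5, 1.5, 210°): beam 1 = 4.0415 ≠ 2.8868 ✗
  (4.5, 6.5, 210°): beam 1 = 0.5774 ≠ 2.8868 ✗
  (1.5, 1.5, 75°): beam 1 = 0.5176 ≠ 2.8868 ✗
  (3.5, 4.5, 210°): beam 1 = 1.0000 ≠ 2.8868 ✗
  …
  (3.5, 3.5, 30°): r_1=2.8868, r_2=2.5882, r_3=3.6235, r_4=1.7321 — all match ✓
Only this pose fits every beam.

(x, y, θ) = (3.5, 3.5, 30°)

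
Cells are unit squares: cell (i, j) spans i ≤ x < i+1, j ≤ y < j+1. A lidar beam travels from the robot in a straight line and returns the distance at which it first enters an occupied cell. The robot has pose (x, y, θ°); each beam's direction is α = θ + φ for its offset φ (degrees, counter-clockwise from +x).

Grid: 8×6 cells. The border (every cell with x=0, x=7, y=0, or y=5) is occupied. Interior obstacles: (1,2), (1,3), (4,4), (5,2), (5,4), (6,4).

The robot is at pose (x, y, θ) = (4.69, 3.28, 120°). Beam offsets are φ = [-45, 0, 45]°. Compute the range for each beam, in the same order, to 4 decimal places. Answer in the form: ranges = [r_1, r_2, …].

beam 1: φ=-45°, α=75°
  direction (0.2588, 0.9659); cell (4,3); t to first gridline: x 1.1977, y 0.7454 (then +3.8637 / +1.0353)
    (4,4) via y @ 0.7454  # hit
  → r_1 = 0.7454
beam 2: φ=0°, α=120°
  direction (-0.5000, 0.8660); cell (4,3); t to first gridline: x 1.3800, y 0.8314 (then +2.0000 / +1.1547)
    (4,4) via y @ 0.8314  # hit
  → r_2 = 0.8314
beam 3: φ=45°, α=165°
  direction (-0.9659, 0.2588); cell (4,3); t to first gridline: x 0.7143, y 2.7819 (then +1.0353 / +3.8637)
    (3,3) via x @ 0.7143
    (2,3) via x @ 1.7496
    (2,4) via y @ 2.7819
    (1,4) via x @ 2.7849
    (0,4) via x @ 3.8202  # hit
  → r_3 = 3.8202

ranges = [0.7454, 0.8314, 3.8202]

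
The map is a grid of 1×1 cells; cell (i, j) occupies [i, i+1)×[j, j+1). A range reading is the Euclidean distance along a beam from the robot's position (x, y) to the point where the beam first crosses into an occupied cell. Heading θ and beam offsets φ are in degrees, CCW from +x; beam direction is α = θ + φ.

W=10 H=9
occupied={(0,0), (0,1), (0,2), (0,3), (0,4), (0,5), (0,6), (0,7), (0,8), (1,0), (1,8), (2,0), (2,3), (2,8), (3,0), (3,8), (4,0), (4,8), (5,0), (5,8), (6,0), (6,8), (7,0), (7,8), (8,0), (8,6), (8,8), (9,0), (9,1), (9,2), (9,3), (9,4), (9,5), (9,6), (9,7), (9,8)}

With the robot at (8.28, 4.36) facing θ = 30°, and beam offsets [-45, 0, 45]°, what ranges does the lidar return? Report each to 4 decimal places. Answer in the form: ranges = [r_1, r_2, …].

ranges = [0.7454, 0.8314, 1.6979]

beam 1: φ=-45°, α=345°
  dir = (cos 345°, sin 345°) = (0.9659, -0.2588); from cell (8,4)
  next x-line at t=0.7454, next y-line at t=1.3909; Δt_x=1.0353, Δt_y=3.8637
    x: enter (9,4) at t=0.7454 ← occupied
  → r_1 = 0.7454
beam 2: φ=0°, α=30°
  dir = (cos 30°, sin 30°) = (0.8660, 0.5000); from cell (8,4)
  next x-line at t=0.8314, next y-line at t=1.2800; Δt_x=1.1547, Δt_y=2.0000
    x: enter (9,4) at t=0.8314 ← occupied
  → r_2 = 0.8314
beam 3: φ=45°, α=75°
  dir = (cos 75°, sin 75°) = (0.2588, 0.9659); from cell (8,4)
  next x-line at t=2.7819, next y-line at t=0.6626; Δt_x=3.8637, Δt_y=1.0353
    y: enter (8,5) at t=0.6626
    y: enter (8,6) at t=1.6979 ← occupied
  → r_3 = 1.6979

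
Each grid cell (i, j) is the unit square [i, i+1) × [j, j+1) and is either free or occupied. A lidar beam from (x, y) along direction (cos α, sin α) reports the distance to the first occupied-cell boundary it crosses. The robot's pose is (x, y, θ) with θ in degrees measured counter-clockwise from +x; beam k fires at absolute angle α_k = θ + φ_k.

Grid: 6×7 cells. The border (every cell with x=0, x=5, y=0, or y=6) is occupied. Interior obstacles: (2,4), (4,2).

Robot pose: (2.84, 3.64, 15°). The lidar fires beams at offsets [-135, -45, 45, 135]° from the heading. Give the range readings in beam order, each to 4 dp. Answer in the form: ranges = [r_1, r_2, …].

ranges = [3.0484, 1.3395, 2.7251, 0.7200]

beam 1: φ=-135°, α=240°
  dir = (cos 240°, sin 240°) = (-0.5000, -0.8660); from cell (2,3)
  next x-line at t=1.6800, next y-line at t=0.7390; Δt_x=2.0000, Δt_y=1.1547
    y: enter (2,2) at t=0.7390
    x: enter (1,2) at t=1.6800
    y: enter (1,1) at t=1.8937
    y: enter (1,0) at t=3.0484 ← occupied
  → r_1 = 3.0484
beam 2: φ=-45°, α=330°
  dir = (cos 330°, sin 330°) = (0.8660, -0.5000); from cell (2,3)
  next x-line at t=0.1848, next y-line at t=1.2800; Δt_x=1.1547, Δt_y=2.0000
    x: enter (3,3) at t=0.1848
    y: enter (3,2) at t=1.2800
    x: enter (4,2) at t=1.3395 ← occupied
  → r_2 = 1.3395
beam 3: φ=45°, α=60°
  dir = (cos 60°, sin 60°) = (0.5000, 0.8660); from cell (2,3)
  next x-line at t=0.3200, next y-line at t=0.4157; Δt_x=2.0000, Δt_y=1.1547
    x: enter (3,3) at t=0.3200
    y: enter (3,4) at t=0.4157
    y: enter (3,5) at t=1.5704
    x: enter (4,5) at t=2.3200
    y: enter (4,6) at t=2.7251 ← occupied
  → r_3 = 2.7251
beam 4: φ=135°, α=150°
  dir = (cos 150°, sin 150°) = (-0.8660, 0.5000); from cell (2,3)
  next x-line at t=0.9699, next y-line at t=0.7200; Δt_x=1.1547, Δt_y=2.0000
    y: enter (2,4) at t=0.7200 ← occupied
  → r_4 = 0.7200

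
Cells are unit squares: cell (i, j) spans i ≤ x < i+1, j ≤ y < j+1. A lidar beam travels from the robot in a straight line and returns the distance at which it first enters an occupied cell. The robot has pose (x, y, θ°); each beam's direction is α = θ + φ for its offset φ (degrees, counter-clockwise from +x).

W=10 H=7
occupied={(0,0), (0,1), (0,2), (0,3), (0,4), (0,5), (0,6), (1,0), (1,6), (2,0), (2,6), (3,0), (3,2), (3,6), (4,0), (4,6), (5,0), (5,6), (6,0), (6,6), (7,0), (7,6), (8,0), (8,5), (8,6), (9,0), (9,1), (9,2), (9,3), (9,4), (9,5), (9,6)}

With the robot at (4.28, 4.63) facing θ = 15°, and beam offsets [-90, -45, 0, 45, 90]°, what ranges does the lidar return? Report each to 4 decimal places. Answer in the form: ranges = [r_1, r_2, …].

beam 1: φ=-90°, α=285°
  dir = (cos 285°, sin 285°) = (0.2588, -0.9659); from cell (4,4)
  next x-line at t=2.7819, next y-line at t=0.6522; Δt_x=3.8637, Δt_y=1.0353
    y: enter (4,3) at t=0.6522
    y: enter (4,2) at t=1.6875
    y: enter (4,1) at t=2.7228
    x: enter (5,1) at t=2.7819
    y: enter (5,0) at t=3.7581 ← occupied
  → r_1 = 3.7581
beam 2: φ=-45°, α=330°
  dir = (cos 330°, sin 330°) = (0.8660, -0.5000); from cell (4,4)
  next x-line at t=0.8314, next y-line at t=1.2600; Δt_x=1.1547, Δt_y=2.0000
    x: enter (5,4) at t=0.8314
    y: enter (5,3) at t=1.2600
    x: enter (6,3) at t=1.9861
    x: enter (7,3) at t=3.1408
    y: enter (7,2) at t=3.2600
    x: enter (8,2) at t=4.2955
    y: enter (8,1) at t=5.2600
    x: enter (9,1) at t=5.4502 ← occupied
  → r_2 = 5.4502
beam 3: φ=0°, α=15°
  dir = (cos 15°, sin 15°) = (0.9659, 0.2588); from cell (4,4)
  next x-line at t=0.7454, next y-line at t=1.4296; Δt_x=1.0353, Δt_y=3.8637
    x: enter (5,4) at t=0.7454
    y: enter (5,5) at t=1.4296
    x: enter (6,5) at t=1.7807
    x: enter (7,5) at t=2.8160
    x: enter (8,5) at t=3.8512 ← occupied
  → r_3 = 3.8512
beam 4: φ=45°, α=60°
  dir = (cos 60°, sin 60°) = (0.5000, 0.8660); from cell (4,4)
  next x-line at t=1.4400, next y-line at t=0.4272; Δt_x=2.0000, Δt_y=1.1547
    y: enter (4,5) at t=0.4272
    x: enter (5,5) at t=1.4400
    y: enter (5,6) at t=1.5819 ← occupied
  → r_4 = 1.5819
beam 5: φ=90°, α=105°
  dir = (cos 105°, sin 105°) = (-0.2588, 0.9659); from cell (4,4)
  next x-line at t=1.0818, next y-line at t=0.3831; Δt_x=3.8637, Δt_y=1.0353
    y: enter (4,5) at t=0.3831
    x: enter (3,5) at t=1.0818
    y: enter (3,6) at t=1.4183 ← occupied
  → r_5 = 1.4183

ranges = [3.7581, 5.4502, 3.8512, 1.5819, 1.4183]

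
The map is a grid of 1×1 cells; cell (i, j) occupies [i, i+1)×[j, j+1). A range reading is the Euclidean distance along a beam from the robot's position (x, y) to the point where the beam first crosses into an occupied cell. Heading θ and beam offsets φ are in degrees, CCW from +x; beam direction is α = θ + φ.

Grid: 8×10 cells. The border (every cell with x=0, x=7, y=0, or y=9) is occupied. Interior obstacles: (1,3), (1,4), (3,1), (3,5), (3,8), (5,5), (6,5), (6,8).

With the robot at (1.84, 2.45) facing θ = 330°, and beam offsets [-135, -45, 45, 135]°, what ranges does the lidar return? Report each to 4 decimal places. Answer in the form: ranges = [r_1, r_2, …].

ranges = [0.8696, 1.5012, 5.3420, 0.5694]

beam 1: φ=-135°, α=195°
  cosα=-0.9659 sinα=-0.2588 | (1,2) | tMaxX 0.8696 tMaxY 1.7387 | tΔX 1.0353 tΔY 3.8637
    t=0.8696 [x] (0,2) — stop
  → r_1 = 0.8696
beam 2: φ=-45°, α=285°
  cosα=0.2588 sinα=-0.9659 | (1,2) | tMaxX 0.6182 tMaxY 0.4659 | tΔX 3.8637 tΔY 1.0353
    t=0.4659 [y] (1,1)
    t=0.6182 [x] (2,1)
    t=1.5012 [y] (2,0) — stop
  → r_2 = 1.5012
beam 3: φ=45°, α=15°
  cosα=0.9659 sinα=0.2588 | (1,2) | tMaxX 0.1656 tMaxY 2.1250 | tΔX 1.0353 tΔY 3.8637
    t=0.1656 [x] (2,2)
    t=1.2009 [x] (3,2)
    t=2.1250 [y] (3,3)
    t=2.2362 [x] (4,3)
    t=3.2715 [x] (5,3)
    t=4.3067 [x] (6,3)
    t=5.3420 [x] (7,3) — stop
  → r_3 = 5.3420
beam 4: φ=135°, α=105°
  cosα=-0.2588 sinα=0.9659 | (1,2) | tMaxX 3.2455 tMaxY 0.5694 | tΔX 3.8637 tΔY 1.0353
    t=0.5694 [y] (1,3) — stop
  → r_4 = 0.5694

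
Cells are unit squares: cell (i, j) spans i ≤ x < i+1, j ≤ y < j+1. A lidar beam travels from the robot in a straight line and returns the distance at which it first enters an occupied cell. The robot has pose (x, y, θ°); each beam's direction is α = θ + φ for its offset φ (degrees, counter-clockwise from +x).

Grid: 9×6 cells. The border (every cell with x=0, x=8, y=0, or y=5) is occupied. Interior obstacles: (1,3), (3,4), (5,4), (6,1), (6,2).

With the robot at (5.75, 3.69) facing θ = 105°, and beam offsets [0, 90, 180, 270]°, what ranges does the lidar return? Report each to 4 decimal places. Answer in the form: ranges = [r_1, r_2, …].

beam 1: φ=0°, α=105°
  direction (-0.2588, 0.9659); cell (5,3); t to first gridline: x 2.8978, y 0.3209 (then +3.8637 / +1.0353)
    (5,4) via y @ 0.3209  # hit
  → r_1 = 0.3209
beam 2: φ=90°, α=195°
  direction (-0.9659, -0.2588); cell (5,3); t to first gridline: x 0.7765, y 2.6660 (then +1.0353 / +3.8637)
    (4,3) via x @ 0.7765
    (3,3) via x @ 1.8117
    (3,2) via y @ 2.6660
    (2,2) via x @ 2.8470
    (1,2) via x @ 3.8823
    (0,2) via x @ 4.9176  # hit
  → r_2 = 4.9176
beam 3: φ=180°, α=285°
  direction (0.2588, -0.9659); cell (5,3); t to first gridline: x 0.9659, y 0.7143 (then +3.8637 / +1.0353)
    (5,2) via y @ 0.7143
    (6,2) via x @ 0.9659  # hit
  → r_3 = 0.9659
beam 4: φ=270°, α=15°
  direction (0.9659, 0.2588); cell (5,3); t to first gridline: x 0.2588, y 1.1977 (then +1.0353 / +3.8637)
    (6,3) via x @ 0.2588
    (6,4) via y @ 1.1977
    (7,4) via x @ 1.2941
    (8,4) via x @ 2.3294  # hit
  → r_4 = 2.3294

ranges = [0.3209, 4.9176, 0.9659, 2.3294]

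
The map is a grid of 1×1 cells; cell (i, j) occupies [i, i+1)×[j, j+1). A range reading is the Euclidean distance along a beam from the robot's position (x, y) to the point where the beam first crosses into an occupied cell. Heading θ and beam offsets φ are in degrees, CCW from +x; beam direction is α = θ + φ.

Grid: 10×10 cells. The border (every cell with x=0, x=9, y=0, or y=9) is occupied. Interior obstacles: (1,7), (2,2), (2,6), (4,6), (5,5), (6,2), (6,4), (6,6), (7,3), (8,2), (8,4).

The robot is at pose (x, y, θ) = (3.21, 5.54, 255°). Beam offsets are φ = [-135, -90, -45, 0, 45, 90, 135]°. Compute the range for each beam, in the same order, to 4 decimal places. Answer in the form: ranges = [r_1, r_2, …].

ranges = [0.5312, 2.2880, 2.5519, 2.6296, 5.2423, 1.8531, 0.9200]

beam 1: φ=-135°, α=120°
  cosα=-0.5000 sinα=0.8660 | (3,5) | tMaxX 0.4200 tMaxY 0.5312 | tΔX 2.0000 tΔY 1.1547
    t=0.4200 [x] (2,5)
    t=0.5312 [y] (2,6) — stop
  → r_1 = 0.5312
beam 2: φ=-90°, α=165°
  cosα=-0.9659 sinα=0.2588 | (3,5) | tMaxX 0.2174 tMaxY 1.7773 | tΔX 1.0353 tΔY 3.8637
    t=0.2174 [x] (2,5)
    t=1.2527 [x] (1,5)
    t=1.7773 [y] (1,6)
    t=2.2880 [x] (0,6) — stop
  → r_2 = 2.2880
beam 3: φ=-45°, α=210°
  cosα=-0.8660 sinα=-0.5000 | (3,5) | tMaxX 0.2425 tMaxY 1.0800 | tΔX 1.1547 tΔY 2.0000
    t=0.2425 [x] (2,5)
    t=1.0800 [y] (2,4)
    t=1.3972 [x] (1,4)
    t=2.5519 [x] (0,4) — stop
  → r_3 = 2.5519
beam 4: φ=0°, α=255°
  cosα=-0.2588 sinα=-0.9659 | (3,5) | tMaxX 0.8114 tMaxY 0.5590 | tΔX 3.8637 tΔY 1.0353
    t=0.5590 [y] (3,4)
    t=0.8114 [x] (2,4)
    t=1.5943 [y] (2,3)
    t=2.6296 [y] (2,2) — stop
  → r_4 = 2.6296
beam 5: φ=45°, α=300°
  cosα=0.5000 sinα=-0.8660 | (3,5) | tMaxX 1.5800 tMaxY 0.6235 | tΔX 2.0000 tΔY 1.1547
    t=0.6235 [y] (3,4)
    t=1.5800 [x] (4,4)
    t=1.7782 [y] (4,3)
    t=2.9329 [y] (4,2)
    t=3.5800 [x] (5,2)
    t=4.0876 [y] (5,1)
    t=5.2423 [y] (5,0) — stop
  → r_5 = 5.2423
beam 6: φ=90°, α=345°
  cosα=0.9659 sinα=-0.2588 | (3,5) | tMaxX 0.8179 tMaxY 2.0864 | tΔX 1.0353 tΔY 3.8637
    t=0.8179 [x] (4,5)
    t=1.8531 [x] (5,5) — stop
  → r_6 = 1.8531
beam 7: φ=135°, α=30°
  cosα=0.8660 sinα=0.5000 | (3,5) | tMaxX 0.9122 tMaxY 0.9200 | tΔX 1.1547 tΔY 2.0000
    t=0.9122 [x] (4,5)
    t=0.9200 [y] (4,6) — stop
  → r_7 = 0.9200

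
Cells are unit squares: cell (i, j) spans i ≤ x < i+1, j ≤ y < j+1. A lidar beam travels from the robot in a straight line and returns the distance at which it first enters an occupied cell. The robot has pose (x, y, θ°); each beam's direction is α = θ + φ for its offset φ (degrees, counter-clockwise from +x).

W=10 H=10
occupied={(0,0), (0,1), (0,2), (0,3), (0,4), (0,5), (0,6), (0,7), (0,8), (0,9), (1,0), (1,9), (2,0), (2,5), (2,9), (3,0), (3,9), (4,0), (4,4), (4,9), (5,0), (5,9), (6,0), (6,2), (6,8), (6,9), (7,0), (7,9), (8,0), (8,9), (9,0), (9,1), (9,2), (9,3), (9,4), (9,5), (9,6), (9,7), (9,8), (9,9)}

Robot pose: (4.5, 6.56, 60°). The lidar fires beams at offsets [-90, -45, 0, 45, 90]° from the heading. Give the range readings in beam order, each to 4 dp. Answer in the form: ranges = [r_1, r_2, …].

ranges = [5.1962, 4.6587, 2.8175, 2.5261, 4.0415]

beam 1: φ=-90°, α=330°
  direction (0.8660, -0.5000); cell (4,6); t to first gridline: x 0.5774, y 1.1200 (then +1.1547 / +2.0000)
    (5,6) via x @ 0.5774
    (5,5) via y @ 1.1200
    (6,5) via x @ 1.7321
    (7,5) via x @ 2.8868
    (7,4) via y @ 3.1200
    (8,4) via x @ 4.0415
    (8,3) via y @ 5.1200
    (9,3) via x @ 5.1962  # hit
  → r_1 = 5.1962
beam 2: φ=-45°, α=15°
  direction (0.9659, 0.2588); cell (4,6); t to first gridline: x 0.5176, y 1.7000 (then +1.0353 / +3.8637)
    (5,6) via x @ 0.5176
    (6,6) via x @ 1.5529
    (6,7) via y @ 1.7000
    (7,7) via x @ 2.5882
    (8,7) via x @ 3.6235
    (9,7) via x @ 4.6587  # hit
  → r_2 = 4.6587
beam 3: φ=0°, α=60°
  direction (0.5000, 0.8660); cell (4,6); t to first gridline: x 1.0000, y 0.5081 (then +2.0000 / +1.1547)
    (4,7) via y @ 0.5081
    (5,7) via x @ 1.0000
    (5,8) via y @ 1.6628
    (5,9) via y @ 2.8175  # hit
  → r_3 = 2.8175
beam 4: φ=45°, α=105°
  direction (-0.2588, 0.9659); cell (4,6); t to first gridline: x 1.9319, y 0.4555 (then +3.8637 / +1.0353)
    (4,7) via y @ 0.4555
    (4,8) via y @ 1.4908
    (3,8) via x @ 1.9319
    (3,9) via y @ 2.5261  # hit
  → r_4 = 2.5261
beam 5: φ=90°, α=150°
  direction (-0.8660, 0.5000); cell (4,6); t to first gridline: x 0.5774, y 0.8800 (then +1.1547 / +2.0000)
    (3,6) via x @ 0.5774
    (3,7) via y @ 0.8800
    (2,7) via x @ 1.7321
    (2,8) via y @ 2.8800
    (1,8) via x @ 2.8868
    (0,8) via x @ 4.0415  # hit
  → r_5 = 4.0415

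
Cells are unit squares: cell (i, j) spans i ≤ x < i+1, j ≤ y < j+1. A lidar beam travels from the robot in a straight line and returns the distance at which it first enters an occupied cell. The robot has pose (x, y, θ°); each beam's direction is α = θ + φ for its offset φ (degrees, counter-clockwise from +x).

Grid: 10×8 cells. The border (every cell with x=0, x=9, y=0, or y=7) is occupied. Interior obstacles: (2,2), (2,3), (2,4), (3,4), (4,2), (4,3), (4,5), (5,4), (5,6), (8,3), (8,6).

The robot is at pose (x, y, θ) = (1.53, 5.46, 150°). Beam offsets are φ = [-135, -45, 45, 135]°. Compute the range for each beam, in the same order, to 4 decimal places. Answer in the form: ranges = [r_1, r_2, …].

ranges = [3.5924, 1.5943, 0.5487, 1.8159]

beam 1: φ=-135°, α=15°
  cosα=0.9659 sinα=0.2588 | (1,5) | tMaxX 0.4866 tMaxY 2.0864 | tΔX 1.0353 tΔY 3.8637
    t=0.4866 [x] (2,5)
    t=1.5219 [x] (3,5)
    t=2.0864 [y] (3,6)
    t=2.5571 [x] (4,6)
    t=3.5924 [x] (5,6) — stop
  → r_1 = 3.5924
beam 2: φ=-45°, α=105°
  cosα=-0.2588 sinα=0.9659 | (1,5) | tMaxX 2.0478 tMaxY 0.5590 | tΔX 3.8637 tΔY 1.0353
    t=0.5590 [y] (1,6)
    t=1.5943 [y] (1,7) — stop
  → r_2 = 1.5943
beam 3: φ=45°, α=195°
  cosα=-0.9659 sinα=-0.2588 | (1,5) | tMaxX 0.5487 tMaxY 1.7773 | tΔX 1.0353 tΔY 3.8637
    t=0.5487 [x] (0,5) — stop
  → r_3 = 0.5487
beam 4: φ=135°, α=285°
  cosα=0.2588 sinα=-0.9659 | (1,5) | tMaxX 1.8159 tMaxY 0.4762 | tΔX 3.8637 tΔY 1.0353
    t=0.4762 [y] (1,4)
    t=1.5115 [y] (1,3)
    t=1.8159 [x] (2,3) — stop
  → r_4 = 1.8159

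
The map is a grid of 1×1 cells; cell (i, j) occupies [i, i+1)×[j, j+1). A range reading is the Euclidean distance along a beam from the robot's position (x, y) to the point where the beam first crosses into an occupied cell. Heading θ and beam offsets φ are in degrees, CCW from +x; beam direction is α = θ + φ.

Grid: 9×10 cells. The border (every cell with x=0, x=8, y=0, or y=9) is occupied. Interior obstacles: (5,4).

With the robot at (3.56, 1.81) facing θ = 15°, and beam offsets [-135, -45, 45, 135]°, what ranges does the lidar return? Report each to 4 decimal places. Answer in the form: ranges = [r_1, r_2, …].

ranges = [0.9353, 1.6200, 2.8800, 2.9560]

beam 1: φ=-135°, α=240°
  direction (-0.5000, -0.8660); cell (3,1); t to first gridline: x 1.1200, y 0.9353 (then +2.0000 / +1.1547)
    (3,0) via y @ 0.9353  # hit
  → r_1 = 0.9353
beam 2: φ=-45°, α=330°
  direction (0.8660, -0.5000); cell (3,1); t to first gridline: x 0.5081, y 1.6200 (then +1.1547 / +2.0000)
    (4,1) via x @ 0.5081
    (4,0) via y @ 1.6200  # hit
  → r_2 = 1.6200
beam 3: φ=45°, α=60°
  direction (0.5000, 0.8660); cell (3,1); t to first gridline: x 0.8800, y 0.2194 (then +2.0000 / +1.1547)
    (3,2) via y @ 0.2194
    (4,2) via x @ 0.8800
    (4,3) via y @ 1.3741
    (4,4) via y @ 2.5288
    (5,4) via x @ 2.8800  # hit
  → r_3 = 2.8800
beam 4: φ=135°, α=150°
  direction (-0.8660, 0.5000); cell (3,1); t to first gridline: x 0.6466, y 0.3800 (then +1.1547 / +2.0000)
    (3,2) via y @ 0.3800
    (2,2) via x @ 0.6466
    (1,2) via x @ 1.8013
    (1,3) via y @ 2.3800
    (0,3) via x @ 2.9560  # hit
  → r_4 = 2.9560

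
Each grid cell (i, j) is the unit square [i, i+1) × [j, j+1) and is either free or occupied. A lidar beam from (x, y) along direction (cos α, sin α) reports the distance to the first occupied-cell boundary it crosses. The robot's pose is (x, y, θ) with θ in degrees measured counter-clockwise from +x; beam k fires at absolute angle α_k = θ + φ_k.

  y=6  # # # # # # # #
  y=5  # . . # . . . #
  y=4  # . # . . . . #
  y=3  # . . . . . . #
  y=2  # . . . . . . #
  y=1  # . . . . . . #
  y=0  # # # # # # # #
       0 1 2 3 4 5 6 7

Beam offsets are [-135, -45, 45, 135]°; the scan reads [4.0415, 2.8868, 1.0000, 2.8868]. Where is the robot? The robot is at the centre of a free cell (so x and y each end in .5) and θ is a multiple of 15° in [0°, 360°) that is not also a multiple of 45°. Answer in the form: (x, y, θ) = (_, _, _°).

(x, y, θ) = (3.5, 3.5, 105°)

Enumerate (i+0.5, j+0.5, θ) over the 28 free cells and 16 admissible headings. For each, cast all 4 beams and compare to the given ranges.
  (5.5, 3.5, 75°): beam 1 = 2.8868 ≠ 4.0415 ✗
  (3.5, 2.5, 60°): beam 1 = 1.5529 ≠ 4.0415 ✗
  (2.5, 5.5, 15°): beam 1 = 0.5774 ≠ 4.0415 ✗
  (3.5, 2.5, 30°): beam 1 = 1.5529 ≠ 4.0415 ✗
  (6.5, 4.5, 240°): beam 1 = 1.5529 ≠ 4.0415 ✗
  …
  (3.5, 3.5, 105°): r_1=4.0415, r_2=2.8868, r_3=1.0000, r_4=2.8868 — all match ✓
Only this pose fits every beam.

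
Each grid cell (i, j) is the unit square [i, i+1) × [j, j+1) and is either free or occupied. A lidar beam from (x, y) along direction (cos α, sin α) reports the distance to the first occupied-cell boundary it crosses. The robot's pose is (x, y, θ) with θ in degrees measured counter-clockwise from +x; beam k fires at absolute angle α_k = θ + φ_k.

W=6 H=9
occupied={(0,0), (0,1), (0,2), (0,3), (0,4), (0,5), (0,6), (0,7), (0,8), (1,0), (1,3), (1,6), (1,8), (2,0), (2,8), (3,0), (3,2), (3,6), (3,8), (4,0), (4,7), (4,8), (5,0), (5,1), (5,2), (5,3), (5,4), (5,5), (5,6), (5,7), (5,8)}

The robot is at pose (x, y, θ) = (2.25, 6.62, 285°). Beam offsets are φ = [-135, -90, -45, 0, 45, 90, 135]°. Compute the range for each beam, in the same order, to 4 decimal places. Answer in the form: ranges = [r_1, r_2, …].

ranges = [0.2887, 0.2588, 0.5000, 3.7477, 0.8660, 0.7765, 1.5935]

beam 1: φ=-135°, α=150°
  cosα=-0.8660 sinα=0.5000 | (2,6) | tMaxX 0.2887 tMaxY 0.7600 | tΔX 1.1547 tΔY 2.0000
    t=0.2887 [x] (1,6) — stop
  → r_1 = 0.2887
beam 2: φ=-90°, α=195°
  cosα=-0.9659 sinα=-0.2588 | (2,6) | tMaxX 0.2588 tMaxY 2.3955 | tΔX 1.0353 tΔY 3.8637
    t=0.2588 [x] (1,6) — stop
  → r_2 = 0.2588
beam 3: φ=-45°, α=240°
  cosα=-0.5000 sinα=-0.8660 | (2,6) | tMaxX 0.5000 tMaxY 0.7159 | tΔX 2.0000 tΔY 1.1547
    t=0.5000 [x] (1,6) — stop
  → r_3 = 0.5000
beam 4: φ=0°, α=285°
  cosα=0.2588 sinα=-0.9659 | (2,6) | tMaxX 2.8978 tMaxY 0.6419 | tΔX 3.8637 tΔY 1.0353
    t=0.6419 [y] (2,5)
    t=1.6771 [y] (2,4)
    t=2.7124 [y] (2,3)
    t=2.8978 [x] (3,3)
    t=3.7477 [y] (3,2) — stop
  → r_4 = 3.7477
beam 5: φ=45°, α=330°
  cosα=0.8660 sinα=-0.5000 | (2,6) | tMaxX 0.8660 tMaxY 1.2400 | tΔX 1.1547 tΔY 2.0000
    t=0.8660 [x] (3,6) — stop
  → r_5 = 0.8660
beam 6: φ=90°, α=15°
  cosα=0.9659 sinα=0.2588 | (2,6) | tMaxX 0.7765 tMaxY 1.4682 | tΔX 1.0353 tΔY 3.8637
    t=0.7765 [x] (3,6) — stop
  → r_6 = 0.7765
beam 7: φ=135°, α=60°
  cosα=0.5000 sinα=0.8660 | (2,6) | tMaxX 1.5000 tMaxY 0.4388 | tΔX 2.0000 tΔY 1.1547
    t=0.4388 [y] (2,7)
    t=1.5000 [x] (3,7)
    t=1.5935 [y] (3,8) — stop
  → r_7 = 1.5935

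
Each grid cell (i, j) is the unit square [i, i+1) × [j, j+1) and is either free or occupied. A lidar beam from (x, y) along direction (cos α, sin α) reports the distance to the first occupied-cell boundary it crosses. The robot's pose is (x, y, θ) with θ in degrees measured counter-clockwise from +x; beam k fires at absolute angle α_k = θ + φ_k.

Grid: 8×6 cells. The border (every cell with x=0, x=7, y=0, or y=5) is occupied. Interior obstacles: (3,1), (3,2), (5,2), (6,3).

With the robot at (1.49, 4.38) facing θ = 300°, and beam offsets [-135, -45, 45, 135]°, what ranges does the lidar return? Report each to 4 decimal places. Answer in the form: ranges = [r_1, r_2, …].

ranges = [0.5073, 1.8932, 4.6691, 0.6419]

beam 1: φ=-135°, α=165°
  direction (-0.9659, 0.2588); cell (1,4); t to first gridline: x 0.5073, y 2.3955 (then +1.0353 / +3.8637)
    (0,4) via x @ 0.5073  # hit
  → r_1 = 0.5073
beam 2: φ=-45°, α=255°
  direction (-0.2588, -0.9659); cell (1,4); t to first gridline: x 1.8932, y 0.3934 (then +3.8637 / +1.0353)
    (1,3) via y @ 0.3934
    (1,2) via y @ 1.4287
    (0,2) via x @ 1.8932  # hit
  → r_2 = 1.8932
beam 3: φ=45°, α=345°
  direction (0.9659, -0.2588); cell (1,4); t to first gridline: x 0.5280, y 1.4682 (then +1.0353 / +3.8637)
    (2,4) via x @ 0.5280
    (2,3) via y @ 1.4682
    (3,3) via x @ 1.5633
    (4,3) via x @ 2.5985
    (5,3) via x @ 3.6338
    (6,3) via x @ 4.6691  # hit
  → r_3 = 4.6691
beam 4: φ=135°, α=75°
  direction (0.2588, 0.9659); cell (1,4); t to first gridline: x 1.9705, y 0.6419 (then +3.8637 / +1.0353)
    (1,5) via y @ 0.6419  # hit
  → r_4 = 0.6419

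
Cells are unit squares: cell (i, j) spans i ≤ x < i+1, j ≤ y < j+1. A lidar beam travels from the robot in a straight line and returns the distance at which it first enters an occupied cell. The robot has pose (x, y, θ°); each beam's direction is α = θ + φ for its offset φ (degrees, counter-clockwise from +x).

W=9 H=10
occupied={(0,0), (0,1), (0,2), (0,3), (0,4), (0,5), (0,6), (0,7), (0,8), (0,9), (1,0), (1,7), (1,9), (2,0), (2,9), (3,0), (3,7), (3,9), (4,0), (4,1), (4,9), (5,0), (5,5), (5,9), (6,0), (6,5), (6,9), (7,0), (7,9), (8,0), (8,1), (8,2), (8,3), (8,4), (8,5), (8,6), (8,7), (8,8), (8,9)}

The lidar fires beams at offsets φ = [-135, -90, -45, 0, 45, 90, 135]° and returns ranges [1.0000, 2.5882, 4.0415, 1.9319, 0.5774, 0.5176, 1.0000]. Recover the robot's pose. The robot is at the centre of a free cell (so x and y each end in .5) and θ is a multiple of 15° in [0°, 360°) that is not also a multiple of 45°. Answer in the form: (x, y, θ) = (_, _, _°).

The pose lattice has 51·16 = 816 candidates. Test each by forward raycasting.
  (5.5, 1.5, 285°): beam 1 = 0.5774 ≠ 1.0000 ✗
  (6.5, 7.5, 195°): beam 1 = 1.7321 ≠ 1.0000 ✗
  (3.5, 3.5, 75°): beam 1 = 1.7321 ≠ 1.0000 ✗
  (2.5, 7.5, 150°): beam 1 = 0.5176 ≠ 1.0000 ✗
  (4.5, 7.5, 240°): beam 1 = 1.5529 ≠ 1.0000 ✗
  …
  (4.5, 8.5, 15°): r_1=1.0000, r_2=2.5882, r_3=4.0415, r_4=1.9319, r_5=0.5774, r_6=0.5176, r_7=1.0000 — all match ✓
Unique over the lattice → pose = (4.5, 8.5, 15°).

(x, y, θ) = (4.5, 8.5, 15°)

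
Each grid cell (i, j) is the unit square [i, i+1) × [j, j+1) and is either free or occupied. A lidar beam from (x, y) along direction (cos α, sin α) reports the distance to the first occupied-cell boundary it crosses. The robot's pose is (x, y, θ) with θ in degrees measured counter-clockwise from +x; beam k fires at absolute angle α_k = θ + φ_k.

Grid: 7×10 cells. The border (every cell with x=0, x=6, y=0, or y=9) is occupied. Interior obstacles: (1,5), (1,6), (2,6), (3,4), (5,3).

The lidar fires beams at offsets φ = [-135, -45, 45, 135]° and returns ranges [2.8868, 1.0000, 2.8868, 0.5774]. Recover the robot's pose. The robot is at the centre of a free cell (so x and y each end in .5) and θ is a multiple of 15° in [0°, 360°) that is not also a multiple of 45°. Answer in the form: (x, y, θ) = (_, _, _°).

(x, y, θ) = (3.5, 5.5, 165°)

Enumerate (i+0.5, j+0.5, θ) over the 35 free cells and 16 admissible headings. For each, cast all 4 beams and compare to the given ranges.
  (1.5, 4.5, 75°): beam 1 = 4.0415 ≠ 2.8868 ✗
  (5.5, 2.5, 105°): beam 1 = 0.5774 ≠ 2.8868 ✗
  (5.5, 4.5, 30°): beam 1 = 0.5176 ≠ 2.8868 ✗
  (1.5, 4.5, 210°): beam 1 = 0.5176 ≠ 2.8868 ✗
  …
  (3.5, 5.5, 165°): r_1=2.8868, r_2=1.0000, r_3=2.8868, r_4=0.5774 — all match ✓
Only this pose fits every beam.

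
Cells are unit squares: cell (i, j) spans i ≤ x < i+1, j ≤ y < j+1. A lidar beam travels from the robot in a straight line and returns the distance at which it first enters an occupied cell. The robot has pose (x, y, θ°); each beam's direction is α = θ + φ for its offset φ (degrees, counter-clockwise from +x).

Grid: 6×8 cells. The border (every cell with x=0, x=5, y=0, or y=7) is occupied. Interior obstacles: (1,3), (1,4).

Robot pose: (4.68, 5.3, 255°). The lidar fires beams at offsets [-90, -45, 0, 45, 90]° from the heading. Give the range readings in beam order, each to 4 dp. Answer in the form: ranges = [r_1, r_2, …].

beam 1: φ=-90°, α=165°
  dir = (cos 165°, sin 165°) = (-0.9659, 0.2588); from cell (4,5)
  next x-line at t=0.7040, next y-line at t=2.7046; Δt_x=1.0353, Δt_y=3.8637
    x: enter (3,5) at t=0.7040
    x: enter (2,5) at t=1.7393
    y: enter (2,6) at t=2.7046
    x: enter (1,6) at t=2.7745
    x: enter (0,6) at t=3.8098 ← occupied
  → r_1 = 3.8098
beam 2: φ=-45°, α=210°
  dir = (cos 210°, sin 210°) = (-0.8660, -0.5000); from cell (4,5)
  next x-line at t=0.7852, next y-line at t=0.6000; Δt_x=1.1547, Δt_y=2.0000
    y: enter (4,4) at t=0.6000
    x: enter (3,4) at t=0.7852
    x: enter (2,4) at t=1.9399
    y: enter (2,3) at t=2.6000
    x: enter (1,3) at t=3.0946 ← occupied
  → r_2 = 3.0946
beam 3: φ=0°, α=255°
  dir = (cos 255°, sin 255°) = (-0.2588, -0.9659); from cell (4,5)
  next x-line at t=2.6273, next y-line at t=0.3106; Δt_x=3.8637, Δt_y=1.0353
    y: enter (4,4) at t=0.3106
    y: enter (4,3) at t=1.3459
    y: enter (4,2) at t=2.3811
    x: enter (3,2) at t=2.6273
    y: enter (3,1) at t=3.4164
    y: enter (3,0) at t=4.4517 ← occupied
  → r_3 = 4.4517
beam 4: φ=45°, α=300°
  dir = (cos 300°, sin 300°) = (0.5000, -0.8660); from cell (4,5)
  next x-line at t=0.6400, next y-line at t=0.3464; Δt_x=2.0000, Δt_y=1.1547
    y: enter (4,4) at t=0.3464
    x: enter (5,4) at t=0.6400 ← occupied
  → r_4 = 0.6400
beam 5: φ=90°, α=345°
  dir = (cos 345°, sin 345°) = (0.9659, -0.2588); from cell (4,5)
  next x-line at t=0.3313, next y-line at t=1.1591; Δt_x=1.0353, Δt_y=3.8637
    x: enter (5,5) at t=0.3313 ← occupied
  → r_5 = 0.3313

ranges = [3.8098, 3.0946, 4.4517, 0.6400, 0.3313]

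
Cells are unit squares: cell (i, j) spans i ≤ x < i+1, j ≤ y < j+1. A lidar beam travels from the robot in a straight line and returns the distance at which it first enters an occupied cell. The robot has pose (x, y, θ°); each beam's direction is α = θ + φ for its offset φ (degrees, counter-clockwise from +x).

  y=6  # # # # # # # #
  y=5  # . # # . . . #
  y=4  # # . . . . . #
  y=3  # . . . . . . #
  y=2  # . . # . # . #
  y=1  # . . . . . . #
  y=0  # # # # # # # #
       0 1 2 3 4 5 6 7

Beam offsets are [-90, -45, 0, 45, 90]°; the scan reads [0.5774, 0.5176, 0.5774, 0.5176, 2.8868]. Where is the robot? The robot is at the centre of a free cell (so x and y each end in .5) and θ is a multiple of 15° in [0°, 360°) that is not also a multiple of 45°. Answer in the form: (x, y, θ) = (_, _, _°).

The pose lattice has 25·16 = 400 candidates. Test each by forward raycasting.
  (1.5, 1.5, 165°): beam 1 = 3.6235 ≠ 0.5774 ✗
  (5.5, 4.5, 240°): beam 1 = 1.7321 ≠ 0.5774 ✗
  (3.5, 1.5, 240°): beam 1 = 2.8868 ≠ 0.5774 ✗
  (6.5, 3.5, 330°): beam 1 = 1.0000 ≠ 0.5774 ✗
  …
  (4.5, 5.5, 150°): r_1=0.5774, r_2=0.5176, r_3=0.5774, r_4=0.5176, r_5=2.8868 — all match ✓
Only this pose fits every beam.

(x, y, θ) = (4.5, 5.5, 150°)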